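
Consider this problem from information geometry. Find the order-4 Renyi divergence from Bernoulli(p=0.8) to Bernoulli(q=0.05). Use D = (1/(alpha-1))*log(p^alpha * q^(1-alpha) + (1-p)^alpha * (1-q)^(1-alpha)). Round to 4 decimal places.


Renyi divergence of order alpha between Bernoulli distributions:
D = (1/(alpha-1))*log(p^alpha * q^(1-alpha) + (1-p)^alpha * (1-q)^(1-alpha)).
alpha = 4, p = 0.8, q = 0.05.
p^alpha * q^(1-alpha) = 0.8^4 * 0.05^-3 = 3276.8.
(1-p)^alpha * (1-q)^(1-alpha) = 0.2^4 * 0.95^-3 = 0.001866.
sum = 3276.8 + 0.001866 = 3276.801866.
D = (1/3)*log(3276.801866) = 2.6982

2.6982


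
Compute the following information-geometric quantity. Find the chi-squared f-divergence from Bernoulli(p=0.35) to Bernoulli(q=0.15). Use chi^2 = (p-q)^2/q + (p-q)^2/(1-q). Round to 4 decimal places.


Chi-squared divergence between Bernoulli distributions:
chi^2 = (p-q)^2/q + (p-q)^2/(1-q).
p = 0.35, q = 0.15, p-q = 0.2.
(p-q)^2 = 0.04.
term1 = 0.04/0.15 = 0.266667.
term2 = 0.04/0.85 = 0.047059.
chi^2 = 0.266667 + 0.047059 = 0.3137

0.3137


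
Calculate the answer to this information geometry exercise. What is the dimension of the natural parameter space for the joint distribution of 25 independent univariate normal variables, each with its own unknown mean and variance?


Exponential family dimension calculation:
Each univariate normal has two natural parameters (mu/sigma^2 and -1/(2 sigma^2)).
With 25 independent components, dim = 2 * 25 = 50.

50


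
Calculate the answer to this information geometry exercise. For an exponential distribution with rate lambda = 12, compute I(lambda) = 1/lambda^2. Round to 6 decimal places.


Fisher information for exponential: I(lambda) = 1/lambda^2.
lambda = 12, lambda^2 = 144.
I = 1/144 = 0.006944

0.006944


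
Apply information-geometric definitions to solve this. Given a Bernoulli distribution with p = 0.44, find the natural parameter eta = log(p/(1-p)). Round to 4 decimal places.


Natural parameter for Bernoulli: eta = log(p/(1-p)).
p = 0.44, 1-p = 0.56.
p/(1-p) = 0.785714.
eta = log(0.785714) = -0.2412

-0.2412


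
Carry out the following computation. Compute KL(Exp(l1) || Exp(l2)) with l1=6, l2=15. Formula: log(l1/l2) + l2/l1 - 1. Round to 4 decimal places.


KL divergence for exponential family:
KL = log(l1/l2) + l2/l1 - 1.
log(6/15) = -0.916291.
15/6 = 2.5.
KL = -0.916291 + 2.5 - 1 = 0.5837

0.5837


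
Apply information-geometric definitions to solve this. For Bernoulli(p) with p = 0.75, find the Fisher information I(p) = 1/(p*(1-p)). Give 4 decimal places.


For Bernoulli(p), Fisher information is I(p) = 1/(p*(1-p)).
p = 0.75, 1-p = 0.25.
p*(1-p) = 0.1875.
I(p) = 1/0.1875 = 5.3333

5.3333


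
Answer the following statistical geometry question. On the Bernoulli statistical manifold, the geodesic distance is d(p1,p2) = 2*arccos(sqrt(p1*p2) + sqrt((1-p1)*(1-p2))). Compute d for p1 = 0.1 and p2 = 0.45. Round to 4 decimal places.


Geodesic distance on Bernoulli manifold:
d(p1,p2) = 2*arccos(sqrt(p1*p2) + sqrt((1-p1)*(1-p2))).
sqrt(p1*p2) = sqrt(0.1*0.45) = 0.212132.
sqrt((1-p1)*(1-p2)) = sqrt(0.9*0.55) = 0.703562.
arg = 0.212132 + 0.703562 = 0.915694.
d = 2*arccos(0.915694) = 0.8271

0.8271


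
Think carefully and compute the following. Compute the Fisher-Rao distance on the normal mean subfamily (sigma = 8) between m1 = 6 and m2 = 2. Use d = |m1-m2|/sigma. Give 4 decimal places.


On the fixed-variance normal subfamily, geodesic distance = |m1-m2|/sigma.
|6 - 2| = 4.
sigma = 8.
d = 4/8 = 0.5000

0.5000


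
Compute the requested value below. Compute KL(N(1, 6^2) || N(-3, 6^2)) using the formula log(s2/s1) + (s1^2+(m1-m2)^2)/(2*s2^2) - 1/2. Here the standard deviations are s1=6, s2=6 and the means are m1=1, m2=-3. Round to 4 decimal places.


KL divergence between normal distributions:
KL = log(s2/s1) + (s1^2 + (m1-m2)^2)/(2*s2^2) - 1/2.
log(6/6) = 0.0.
(6^2 + (1--3)^2)/(2*6^2) = (36 + 16)/72 = 0.722222.
KL = 0.0 + 0.722222 - 0.5 = 0.2222

0.2222


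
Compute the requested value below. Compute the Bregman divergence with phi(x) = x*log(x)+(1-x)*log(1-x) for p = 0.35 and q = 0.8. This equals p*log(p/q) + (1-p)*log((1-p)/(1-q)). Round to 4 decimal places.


Bregman divergence with negative entropy generator:
D = p*log(p/q) + (1-p)*log((1-p)/(1-q)).
p = 0.35, q = 0.8.
p*log(p/q) = 0.35*log(0.35/0.8) = -0.289338.
(1-p)*log((1-p)/(1-q)) = 0.65*log(0.65/0.2) = 0.766126.
D = -0.289338 + 0.766126 = 0.4768

0.4768


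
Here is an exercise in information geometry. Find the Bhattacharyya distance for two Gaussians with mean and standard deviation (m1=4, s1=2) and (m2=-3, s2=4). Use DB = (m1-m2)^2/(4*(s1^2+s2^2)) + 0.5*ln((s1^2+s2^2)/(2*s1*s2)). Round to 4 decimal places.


Bhattacharyya distance between two Gaussians:
DB = (m1-m2)^2/(4*(s1^2+s2^2)) + (1/2)*ln((s1^2+s2^2)/(2*s1*s2)).
(m1-m2)^2 = (7)^2 = 49.
s1^2+s2^2 = 4 + 16 = 20.
term1 = 49/80 = 0.6125.
term2 = 0.5*ln(20/16.0) = 0.111572.
DB = 0.6125 + 0.111572 = 0.7241

0.7241


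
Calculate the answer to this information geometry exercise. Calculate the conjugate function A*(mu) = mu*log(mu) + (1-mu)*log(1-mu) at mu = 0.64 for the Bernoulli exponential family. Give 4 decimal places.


Legendre transform for Bernoulli:
A*(mu) = mu*log(mu) + (1-mu)*log(1-mu).
mu = 0.64, 1-mu = 0.36.
mu*log(mu) = 0.64*log(0.64) = -0.285624.
(1-mu)*log(1-mu) = 0.36*log(0.36) = -0.367794.
A* = -0.285624 + -0.367794 = -0.6534

-0.6534


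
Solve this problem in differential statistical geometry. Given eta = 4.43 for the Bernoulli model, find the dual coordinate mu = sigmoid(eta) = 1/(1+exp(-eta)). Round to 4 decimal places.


Dual coordinate (expectation parameter) for Bernoulli:
mu = 1/(1+exp(-eta)).
eta = 4.43.
exp(-eta) = exp(-4.43) = 0.011914.
mu = 1/(1+0.011914) = 0.9882

0.9882


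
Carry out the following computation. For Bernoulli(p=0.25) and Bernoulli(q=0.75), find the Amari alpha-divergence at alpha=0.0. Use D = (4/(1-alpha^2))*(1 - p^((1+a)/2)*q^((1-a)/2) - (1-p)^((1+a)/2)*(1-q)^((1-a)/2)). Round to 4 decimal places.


Amari alpha-divergence:
D = (4/(1-alpha^2))*(1 - p^((1+a)/2)*q^((1-a)/2) - (1-p)^((1+a)/2)*(1-q)^((1-a)/2)).
alpha = 0.0, p = 0.25, q = 0.75.
e1 = (1+alpha)/2 = 0.5, e2 = (1-alpha)/2 = 0.5.
t1 = p^e1 * q^e2 = 0.25^0.5 * 0.75^0.5 = 0.433013.
t2 = (1-p)^e1 * (1-q)^e2 = 0.75^0.5 * 0.25^0.5 = 0.433013.
4/(1-alpha^2) = 4.0.
D = 4.0*(1 - 0.433013 - 0.433013) = 0.5359

0.5359


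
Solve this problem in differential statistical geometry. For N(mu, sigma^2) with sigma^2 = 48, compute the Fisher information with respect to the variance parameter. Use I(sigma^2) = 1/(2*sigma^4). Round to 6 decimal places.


Fisher information for variance: I(sigma^2) = 1/(2*sigma^4).
sigma^2 = 48, so sigma^4 = 2304.
I = 1/(2*2304) = 1/4608 = 0.000217

0.000217


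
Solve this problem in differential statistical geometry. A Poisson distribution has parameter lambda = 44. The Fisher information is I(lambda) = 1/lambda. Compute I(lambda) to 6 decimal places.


Fisher information for Poisson: I(lambda) = 1/lambda.
lambda = 44.
I(lambda) = 1/44 = 0.022727

0.022727


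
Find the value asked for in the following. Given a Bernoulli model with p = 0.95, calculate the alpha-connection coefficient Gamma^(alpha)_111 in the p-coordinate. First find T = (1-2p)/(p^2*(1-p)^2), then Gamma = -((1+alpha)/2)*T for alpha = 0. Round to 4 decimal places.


Skewness (Amari-Chentsov) tensor: T = (1-2p)/(p^2*(1-p)^2).
p = 0.95, 1-2p = -0.9, p^2 = 0.9025, (1-p)^2 = 0.0025.
T = -0.9/(0.9025 * 0.0025) = -398.891967.
In the p-coordinate, Gamma^(alpha) = Gamma^(0) - (alpha/2)*T with Gamma^(0) = (1/2)*g'(p) = -T/2,
so Gamma^(alpha) = -((1+alpha)/2)*T.
alpha = 0, -(1+alpha)/2 = -0.5.
Gamma = -0.5 * -398.891967 = 199.4460

199.4460


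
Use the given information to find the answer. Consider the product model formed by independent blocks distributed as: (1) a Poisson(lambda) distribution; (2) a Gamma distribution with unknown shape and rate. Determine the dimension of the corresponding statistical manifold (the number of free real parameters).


The dimension of a statistical manifold equals the number of free
(independent) real parameters of the model. For a product of independent
blocks the parameter counts add.
- Poisson (lambda): 1.
- Gamma (shape, rate): 2.
Total = 1 + 2 = 3.
Dimension = 3

3


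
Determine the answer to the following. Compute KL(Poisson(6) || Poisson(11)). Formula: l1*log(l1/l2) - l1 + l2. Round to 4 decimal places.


KL divergence for Poisson:
KL = l1*log(l1/l2) - l1 + l2.
l1 = 6, l2 = 11.
log(6/11) = -0.606136.
l1*log(l1/l2) = 6 * -0.606136 = -3.636815.
KL = -3.636815 - 6 + 11 = 1.3632

1.3632


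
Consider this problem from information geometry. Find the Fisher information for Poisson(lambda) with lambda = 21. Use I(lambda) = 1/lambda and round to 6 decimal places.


Fisher information for Poisson: I(lambda) = 1/lambda.
lambda = 21.
I(lambda) = 1/21 = 0.047619

0.047619


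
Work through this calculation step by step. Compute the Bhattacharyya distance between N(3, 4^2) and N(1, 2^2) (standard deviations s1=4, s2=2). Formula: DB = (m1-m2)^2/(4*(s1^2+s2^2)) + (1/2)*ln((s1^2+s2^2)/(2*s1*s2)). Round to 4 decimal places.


Bhattacharyya distance between two Gaussians:
DB = (m1-m2)^2/(4*(s1^2+s2^2)) + (1/2)*ln((s1^2+s2^2)/(2*s1*s2)).
(m1-m2)^2 = (2)^2 = 4.
s1^2+s2^2 = 16 + 4 = 20.
term1 = 4/80 = 0.05.
term2 = 0.5*ln(20/16.0) = 0.111572.
DB = 0.05 + 0.111572 = 0.1616

0.1616


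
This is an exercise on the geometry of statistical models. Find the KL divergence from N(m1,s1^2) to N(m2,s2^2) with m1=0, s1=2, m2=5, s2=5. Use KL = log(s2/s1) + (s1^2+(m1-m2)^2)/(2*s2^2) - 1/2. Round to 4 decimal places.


KL divergence between normal distributions:
KL = log(s2/s1) + (s1^2 + (m1-m2)^2)/(2*s2^2) - 1/2.
log(5/2) = 0.916291.
(2^2 + (0-5)^2)/(2*5^2) = (4 + 25)/50 = 0.58.
KL = 0.916291 + 0.58 - 0.5 = 0.9963

0.9963


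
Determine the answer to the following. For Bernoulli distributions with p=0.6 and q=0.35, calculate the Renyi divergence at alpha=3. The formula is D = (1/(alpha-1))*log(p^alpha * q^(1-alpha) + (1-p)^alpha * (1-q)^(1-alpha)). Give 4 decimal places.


Renyi divergence of order alpha between Bernoulli distributions:
D = (1/(alpha-1))*log(p^alpha * q^(1-alpha) + (1-p)^alpha * (1-q)^(1-alpha)).
alpha = 3, p = 0.6, q = 0.35.
p^alpha * q^(1-alpha) = 0.6^3 * 0.35^-2 = 1.763265.
(1-p)^alpha * (1-q)^(1-alpha) = 0.4^3 * 0.65^-2 = 0.151479.
sum = 1.763265 + 0.151479 = 1.914745.
D = (1/2)*log(1.914745) = 0.3248

0.3248


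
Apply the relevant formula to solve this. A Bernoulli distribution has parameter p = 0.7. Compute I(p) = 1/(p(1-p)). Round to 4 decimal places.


For Bernoulli(p), Fisher information is I(p) = 1/(p*(1-p)).
p = 0.7, 1-p = 0.3.
p*(1-p) = 0.21.
I(p) = 1/0.21 = 4.7619

4.7619


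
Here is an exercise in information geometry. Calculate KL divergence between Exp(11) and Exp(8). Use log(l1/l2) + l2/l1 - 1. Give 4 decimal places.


KL divergence for exponential family:
KL = log(l1/l2) + l2/l1 - 1.
log(11/8) = 0.318454.
8/11 = 0.727273.
KL = 0.318454 + 0.727273 - 1 = 0.0457

0.0457


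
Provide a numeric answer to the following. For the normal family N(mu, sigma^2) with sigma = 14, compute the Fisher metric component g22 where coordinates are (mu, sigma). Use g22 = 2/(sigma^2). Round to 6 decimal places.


For the 2-parameter normal family, the Fisher metric has:
  g11 = 1/sigma^2, g22 = 2/sigma^2.
sigma = 14, sigma^2 = 196.
g22 = 0.010204

0.010204


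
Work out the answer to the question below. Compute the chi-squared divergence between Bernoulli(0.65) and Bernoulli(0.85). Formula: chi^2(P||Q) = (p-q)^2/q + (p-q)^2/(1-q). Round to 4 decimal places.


Chi-squared divergence between Bernoulli distributions:
chi^2 = (p-q)^2/q + (p-q)^2/(1-q).
p = 0.65, q = 0.85, p-q = -0.2.
(p-q)^2 = 0.04.
term1 = 0.04/0.85 = 0.047059.
term2 = 0.04/0.15 = 0.266667.
chi^2 = 0.047059 + 0.266667 = 0.3137

0.3137


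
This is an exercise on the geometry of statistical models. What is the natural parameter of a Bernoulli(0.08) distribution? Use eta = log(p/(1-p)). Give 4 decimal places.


Natural parameter for Bernoulli: eta = log(p/(1-p)).
p = 0.08, 1-p = 0.92.
p/(1-p) = 0.086957.
eta = log(0.086957) = -2.4423

-2.4423


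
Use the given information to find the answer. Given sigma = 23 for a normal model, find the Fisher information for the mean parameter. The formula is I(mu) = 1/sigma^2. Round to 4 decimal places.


The Fisher information for the mean of a normal distribution is I(mu) = 1/sigma^2.
sigma = 23, so sigma^2 = 529.
I(mu) = 1/529 = 0.0019

0.0019


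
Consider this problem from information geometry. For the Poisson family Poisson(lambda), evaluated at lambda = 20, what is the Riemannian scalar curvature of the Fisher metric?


This family has a single free parameter, so its statistical manifold
is 1-dimensional. The Riemann curvature tensor of any 1-dimensional
Riemannian manifold vanishes identically, so R = 0.

0


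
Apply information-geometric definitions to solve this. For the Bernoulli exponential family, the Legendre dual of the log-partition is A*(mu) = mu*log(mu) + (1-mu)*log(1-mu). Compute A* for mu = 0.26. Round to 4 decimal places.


Legendre transform for Bernoulli:
A*(mu) = mu*log(mu) + (1-mu)*log(1-mu).
mu = 0.26, 1-mu = 0.74.
mu*log(mu) = 0.26*log(0.26) = -0.350239.
(1-mu)*log(1-mu) = 0.74*log(0.74) = -0.222818.
A* = -0.350239 + -0.222818 = -0.5731

-0.5731


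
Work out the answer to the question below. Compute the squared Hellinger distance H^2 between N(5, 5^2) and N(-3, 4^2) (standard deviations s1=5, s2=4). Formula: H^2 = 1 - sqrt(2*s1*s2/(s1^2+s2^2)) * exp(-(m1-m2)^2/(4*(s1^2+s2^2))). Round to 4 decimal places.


Squared Hellinger distance for Gaussians:
H^2 = 1 - sqrt(2*s1*s2/(s1^2+s2^2)) * exp(-(m1-m2)^2/(4*(s1^2+s2^2))).
s1^2 = 25, s2^2 = 16, s1^2+s2^2 = 41.
sqrt(2*5*4/(41)) = 0.98773.
(m1-m2)^2 = (8)^2 = 64.
exp(-64/(4*41)) = exp(-0.390244) = 0.676892.
H^2 = 1 - 0.98773*0.676892 = 0.3314

0.3314


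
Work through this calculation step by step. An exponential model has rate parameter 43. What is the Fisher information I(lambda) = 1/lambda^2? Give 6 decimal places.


Fisher information for exponential: I(lambda) = 1/lambda^2.
lambda = 43, lambda^2 = 1849.
I = 1/1849 = 0.000541

0.000541


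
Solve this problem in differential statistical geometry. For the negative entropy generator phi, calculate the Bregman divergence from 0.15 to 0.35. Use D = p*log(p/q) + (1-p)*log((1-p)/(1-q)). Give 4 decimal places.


Bregman divergence with negative entropy generator:
D = p*log(p/q) + (1-p)*log((1-p)/(1-q)).
p = 0.15, q = 0.35.
p*log(p/q) = 0.15*log(0.15/0.35) = -0.127095.
(1-p)*log((1-p)/(1-q)) = 0.85*log(0.85/0.65) = 0.228024.
D = -0.127095 + 0.228024 = 0.1009

0.1009


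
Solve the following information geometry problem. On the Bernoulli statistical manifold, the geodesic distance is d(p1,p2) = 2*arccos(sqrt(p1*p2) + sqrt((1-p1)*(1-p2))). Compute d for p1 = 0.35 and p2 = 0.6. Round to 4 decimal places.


Geodesic distance on Bernoulli manifold:
d(p1,p2) = 2*arccos(sqrt(p1*p2) + sqrt((1-p1)*(1-p2))).
sqrt(p1*p2) = sqrt(0.35*0.6) = 0.458258.
sqrt((1-p1)*(1-p2)) = sqrt(0.65*0.4) = 0.509902.
arg = 0.458258 + 0.509902 = 0.96816.
d = 2*arccos(0.96816) = 0.5061

0.5061


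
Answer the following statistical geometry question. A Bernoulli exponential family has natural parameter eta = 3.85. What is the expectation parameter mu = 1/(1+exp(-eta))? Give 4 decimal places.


Dual coordinate (expectation parameter) for Bernoulli:
mu = 1/(1+exp(-eta)).
eta = 3.85.
exp(-eta) = exp(-3.85) = 0.02128.
mu = 1/(1+0.02128) = 0.9792

0.9792


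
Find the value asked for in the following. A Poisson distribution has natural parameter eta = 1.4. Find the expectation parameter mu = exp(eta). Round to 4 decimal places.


Expectation parameter for Poisson exponential family:
mu = exp(eta).
eta = 1.4.
mu = exp(1.4) = 4.0552

4.0552


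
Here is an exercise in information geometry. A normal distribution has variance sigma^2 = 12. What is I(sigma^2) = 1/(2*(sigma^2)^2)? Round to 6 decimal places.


Fisher information for variance: I(sigma^2) = 1/(2*sigma^4).
sigma^2 = 12, so sigma^4 = 144.
I = 1/(2*144) = 1/288 = 0.003472

0.003472


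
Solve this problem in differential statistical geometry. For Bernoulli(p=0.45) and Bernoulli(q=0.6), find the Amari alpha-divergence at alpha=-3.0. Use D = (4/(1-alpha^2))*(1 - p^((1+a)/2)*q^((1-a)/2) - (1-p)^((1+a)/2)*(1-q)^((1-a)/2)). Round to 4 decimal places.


Amari alpha-divergence:
D = (4/(1-alpha^2))*(1 - p^((1+a)/2)*q^((1-a)/2) - (1-p)^((1+a)/2)*(1-q)^((1-a)/2)).
alpha = -3.0, p = 0.45, q = 0.6.
e1 = (1+alpha)/2 = -1.0, e2 = (1-alpha)/2 = 2.0.
t1 = p^e1 * q^e2 = 0.45^-1.0 * 0.6^2.0 = 0.8.
t2 = (1-p)^e1 * (1-q)^e2 = 0.55^-1.0 * 0.4^2.0 = 0.290909.
4/(1-alpha^2) = -0.5.
D = -0.5*(1 - 0.8 - 0.290909) = 0.0455

0.0455


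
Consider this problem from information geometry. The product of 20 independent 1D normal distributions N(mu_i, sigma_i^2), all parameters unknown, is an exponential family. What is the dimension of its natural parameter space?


Exponential family dimension calculation:
Each univariate normal has two natural parameters (mu/sigma^2 and -1/(2 sigma^2)).
With 20 independent components, dim = 2 * 20 = 40.

40


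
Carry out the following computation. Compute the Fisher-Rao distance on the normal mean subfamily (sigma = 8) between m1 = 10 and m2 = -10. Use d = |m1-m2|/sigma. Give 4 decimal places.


On the fixed-variance normal subfamily, geodesic distance = |m1-m2|/sigma.
|10 - -10| = 20.
sigma = 8.
d = 20/8 = 2.5000

2.5000


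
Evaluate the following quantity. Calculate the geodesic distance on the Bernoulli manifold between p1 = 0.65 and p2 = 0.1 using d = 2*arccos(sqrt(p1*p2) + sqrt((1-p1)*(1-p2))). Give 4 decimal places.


Geodesic distance on Bernoulli manifold:
d(p1,p2) = 2*arccos(sqrt(p1*p2) + sqrt((1-p1)*(1-p2))).
sqrt(p1*p2) = sqrt(0.65*0.1) = 0.254951.
sqrt((1-p1)*(1-p2)) = sqrt(0.35*0.9) = 0.561249.
arg = 0.254951 + 0.561249 = 0.8162.
d = 2*arccos(0.8162) = 1.2320

1.2320


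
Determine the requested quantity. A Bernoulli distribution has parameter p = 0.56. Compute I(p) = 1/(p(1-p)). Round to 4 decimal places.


For Bernoulli(p), Fisher information is I(p) = 1/(p*(1-p)).
p = 0.56, 1-p = 0.44.
p*(1-p) = 0.2464.
I(p) = 1/0.2464 = 4.0584

4.0584


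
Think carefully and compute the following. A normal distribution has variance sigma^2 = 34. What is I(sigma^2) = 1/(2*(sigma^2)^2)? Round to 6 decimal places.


Fisher information for variance: I(sigma^2) = 1/(2*sigma^4).
sigma^2 = 34, so sigma^4 = 1156.
I = 1/(2*1156) = 1/2312 = 0.000433

0.000433


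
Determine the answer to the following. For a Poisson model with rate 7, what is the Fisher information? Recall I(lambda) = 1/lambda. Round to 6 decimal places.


Fisher information for Poisson: I(lambda) = 1/lambda.
lambda = 7.
I(lambda) = 1/7 = 0.142857

0.142857


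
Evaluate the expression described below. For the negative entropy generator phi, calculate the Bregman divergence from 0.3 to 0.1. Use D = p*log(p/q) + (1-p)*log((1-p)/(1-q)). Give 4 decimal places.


Bregman divergence with negative entropy generator:
D = p*log(p/q) + (1-p)*log((1-p)/(1-q)).
p = 0.3, q = 0.1.
p*log(p/q) = 0.3*log(0.3/0.1) = 0.329584.
(1-p)*log((1-p)/(1-q)) = 0.7*log(0.7/0.9) = -0.17592.
D = 0.329584 + -0.17592 = 0.1537

0.1537


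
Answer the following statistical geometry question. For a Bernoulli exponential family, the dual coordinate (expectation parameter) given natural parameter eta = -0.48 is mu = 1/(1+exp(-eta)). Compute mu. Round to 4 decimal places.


Dual coordinate (expectation parameter) for Bernoulli:
mu = 1/(1+exp(-eta)).
eta = -0.48.
exp(-eta) = exp(0.48) = 1.616074.
mu = 1/(1+1.616074) = 0.3823

0.3823


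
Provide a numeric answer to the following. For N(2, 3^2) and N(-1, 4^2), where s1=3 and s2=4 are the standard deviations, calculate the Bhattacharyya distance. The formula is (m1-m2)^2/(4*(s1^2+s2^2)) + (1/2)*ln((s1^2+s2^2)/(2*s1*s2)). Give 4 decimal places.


Bhattacharyya distance between two Gaussians:
DB = (m1-m2)^2/(4*(s1^2+s2^2)) + (1/2)*ln((s1^2+s2^2)/(2*s1*s2)).
(m1-m2)^2 = (3)^2 = 9.
s1^2+s2^2 = 9 + 16 = 25.
term1 = 9/100 = 0.09.
term2 = 0.5*ln(25/24.0) = 0.020411.
DB = 0.09 + 0.020411 = 0.1104

0.1104


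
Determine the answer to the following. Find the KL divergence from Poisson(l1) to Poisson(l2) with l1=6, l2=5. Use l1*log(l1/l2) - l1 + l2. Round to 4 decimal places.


KL divergence for Poisson:
KL = l1*log(l1/l2) - l1 + l2.
l1 = 6, l2 = 5.
log(6/5) = 0.182322.
l1*log(l1/l2) = 6 * 0.182322 = 1.093929.
KL = 1.093929 - 6 + 5 = 0.0939

0.0939


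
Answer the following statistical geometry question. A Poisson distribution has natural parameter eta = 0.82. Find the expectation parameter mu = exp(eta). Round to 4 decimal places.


Expectation parameter for Poisson exponential family:
mu = exp(eta).
eta = 0.82.
mu = exp(0.82) = 2.2705

2.2705


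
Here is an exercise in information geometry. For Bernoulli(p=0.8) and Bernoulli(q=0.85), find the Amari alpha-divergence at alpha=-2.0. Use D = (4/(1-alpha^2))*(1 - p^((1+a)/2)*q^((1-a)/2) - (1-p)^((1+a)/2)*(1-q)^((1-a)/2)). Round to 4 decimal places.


Amari alpha-divergence:
D = (4/(1-alpha^2))*(1 - p^((1+a)/2)*q^((1-a)/2) - (1-p)^((1+a)/2)*(1-q)^((1-a)/2)).
alpha = -2.0, p = 0.8, q = 0.85.
e1 = (1+alpha)/2 = -0.5, e2 = (1-alpha)/2 = 1.5.
t1 = p^e1 * q^e2 = 0.8^-0.5 * 0.85^1.5 = 0.87616.
t2 = (1-p)^e1 * (1-q)^e2 = 0.2^-0.5 * 0.15^1.5 = 0.129904.
4/(1-alpha^2) = -1.333333.
D = -1.333333*(1 - 0.87616 - 0.129904) = 0.0081

0.0081


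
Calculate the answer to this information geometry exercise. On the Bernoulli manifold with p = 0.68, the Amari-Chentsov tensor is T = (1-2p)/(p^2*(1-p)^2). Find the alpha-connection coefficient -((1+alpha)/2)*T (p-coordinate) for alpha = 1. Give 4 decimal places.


Skewness (Amari-Chentsov) tensor: T = (1-2p)/(p^2*(1-p)^2).
p = 0.68, 1-2p = -0.36, p^2 = 0.4624, (1-p)^2 = 0.1024.
T = -0.36/(0.4624 * 0.1024) = -7.602995.
In the p-coordinate, Gamma^(alpha) = Gamma^(0) - (alpha/2)*T with Gamma^(0) = (1/2)*g'(p) = -T/2,
so Gamma^(alpha) = -((1+alpha)/2)*T.
alpha = 1, -(1+alpha)/2 = -1.0.
Gamma = -1.0 * -7.602995 = 7.6030

7.6030


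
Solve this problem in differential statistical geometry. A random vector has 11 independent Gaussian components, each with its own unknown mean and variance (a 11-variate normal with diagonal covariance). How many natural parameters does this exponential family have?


Exponential family dimension calculation:
Each univariate normal has two natural parameters (mu/sigma^2 and -1/(2 sigma^2)).
With 11 independent components, dim = 2 * 11 = 22.

22


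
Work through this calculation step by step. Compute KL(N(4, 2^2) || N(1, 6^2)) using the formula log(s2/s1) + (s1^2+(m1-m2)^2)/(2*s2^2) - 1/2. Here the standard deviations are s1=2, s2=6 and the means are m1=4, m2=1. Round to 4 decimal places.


KL divergence between normal distributions:
KL = log(s2/s1) + (s1^2 + (m1-m2)^2)/(2*s2^2) - 1/2.
log(6/2) = 1.098612.
(2^2 + (4-1)^2)/(2*6^2) = (4 + 9)/72 = 0.180556.
KL = 1.098612 + 0.180556 - 0.5 = 0.7792

0.7792


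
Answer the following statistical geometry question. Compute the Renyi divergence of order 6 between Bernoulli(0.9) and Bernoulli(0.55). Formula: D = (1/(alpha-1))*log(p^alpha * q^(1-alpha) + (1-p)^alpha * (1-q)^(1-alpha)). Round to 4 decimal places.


Renyi divergence of order alpha between Bernoulli distributions:
D = (1/(alpha-1))*log(p^alpha * q^(1-alpha) + (1-p)^alpha * (1-q)^(1-alpha)).
alpha = 6, p = 0.9, q = 0.55.
p^alpha * q^(1-alpha) = 0.9^6 * 0.55^-5 = 10.559458.
(1-p)^alpha * (1-q)^(1-alpha) = 0.1^6 * 0.45^-5 = 5.4e-05.
sum = 10.559458 + 5.4e-05 = 10.559512.
D = (1/5)*log(10.559512) = 0.4714

0.4714


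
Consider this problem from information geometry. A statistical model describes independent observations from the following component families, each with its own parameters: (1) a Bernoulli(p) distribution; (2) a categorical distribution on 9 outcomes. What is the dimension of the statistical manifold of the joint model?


The dimension of a statistical manifold equals the number of free
(independent) real parameters of the model. For a product of independent
blocks the parameter counts add.
- Bernoulli (p): 1.
- categorical on 9 outcomes (probabilities sum to 1): 9-1 = 8.
Total = 1 + 8 = 9.
Dimension = 9

9


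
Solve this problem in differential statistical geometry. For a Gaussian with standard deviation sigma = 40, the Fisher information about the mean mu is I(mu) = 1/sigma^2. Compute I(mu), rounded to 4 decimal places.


The Fisher information for the mean of a normal distribution is I(mu) = 1/sigma^2.
sigma = 40, so sigma^2 = 1600.
I(mu) = 1/1600 = 0.0006

0.0006


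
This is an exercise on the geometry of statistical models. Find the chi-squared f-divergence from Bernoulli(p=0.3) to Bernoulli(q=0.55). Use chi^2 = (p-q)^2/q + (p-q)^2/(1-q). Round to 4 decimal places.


Chi-squared divergence between Bernoulli distributions:
chi^2 = (p-q)^2/q + (p-q)^2/(1-q).
p = 0.3, q = 0.55, p-q = -0.25.
(p-q)^2 = 0.0625.
term1 = 0.0625/0.55 = 0.113636.
term2 = 0.0625/0.45 = 0.138889.
chi^2 = 0.113636 + 0.138889 = 0.2525

0.2525


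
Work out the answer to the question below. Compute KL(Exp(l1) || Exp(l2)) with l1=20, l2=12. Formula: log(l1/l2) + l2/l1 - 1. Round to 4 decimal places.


KL divergence for exponential family:
KL = log(l1/l2) + l2/l1 - 1.
log(20/12) = 0.510826.
12/20 = 0.6.
KL = 0.510826 + 0.6 - 1 = 0.1108

0.1108


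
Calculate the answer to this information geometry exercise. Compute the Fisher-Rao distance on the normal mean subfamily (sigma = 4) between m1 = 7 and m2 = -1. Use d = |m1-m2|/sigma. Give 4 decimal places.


On the fixed-variance normal subfamily, geodesic distance = |m1-m2|/sigma.
|7 - -1| = 8.
sigma = 4.
d = 8/4 = 2.0000

2.0000


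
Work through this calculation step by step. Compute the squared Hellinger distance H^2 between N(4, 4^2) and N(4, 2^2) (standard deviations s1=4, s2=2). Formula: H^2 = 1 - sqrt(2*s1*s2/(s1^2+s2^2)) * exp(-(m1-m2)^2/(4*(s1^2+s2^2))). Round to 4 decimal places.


Squared Hellinger distance for Gaussians:
H^2 = 1 - sqrt(2*s1*s2/(s1^2+s2^2)) * exp(-(m1-m2)^2/(4*(s1^2+s2^2))).
s1^2 = 16, s2^2 = 4, s1^2+s2^2 = 20.
sqrt(2*4*2/(20)) = 0.894427.
(m1-m2)^2 = (0)^2 = 0.
exp(-0/(4*20)) = exp(0.0) = 1.0.
H^2 = 1 - 0.894427*1.0 = 0.1056

0.1056


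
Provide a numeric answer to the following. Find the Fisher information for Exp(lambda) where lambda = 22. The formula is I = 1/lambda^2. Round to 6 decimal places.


Fisher information for exponential: I(lambda) = 1/lambda^2.
lambda = 22, lambda^2 = 484.
I = 1/484 = 0.002066

0.002066


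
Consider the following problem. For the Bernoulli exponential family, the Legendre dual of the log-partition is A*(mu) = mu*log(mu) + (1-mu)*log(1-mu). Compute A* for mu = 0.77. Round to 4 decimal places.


Legendre transform for Bernoulli:
A*(mu) = mu*log(mu) + (1-mu)*log(1-mu).
mu = 0.77, 1-mu = 0.23.
mu*log(mu) = 0.77*log(0.77) = -0.201251.
(1-mu)*log(1-mu) = 0.23*log(0.23) = -0.338025.
A* = -0.201251 + -0.338025 = -0.5393

-0.5393


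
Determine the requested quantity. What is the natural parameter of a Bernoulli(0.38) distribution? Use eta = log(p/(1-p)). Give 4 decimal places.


Natural parameter for Bernoulli: eta = log(p/(1-p)).
p = 0.38, 1-p = 0.62.
p/(1-p) = 0.612903.
eta = log(0.612903) = -0.4895

-0.4895


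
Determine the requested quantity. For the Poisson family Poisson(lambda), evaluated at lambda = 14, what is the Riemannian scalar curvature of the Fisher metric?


This family has a single free parameter, so its statistical manifold
is 1-dimensional. The Riemann curvature tensor of any 1-dimensional
Riemannian manifold vanishes identically, so R = 0.

0


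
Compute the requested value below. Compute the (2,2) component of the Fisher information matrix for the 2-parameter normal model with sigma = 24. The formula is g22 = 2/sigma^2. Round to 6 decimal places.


For the 2-parameter normal family, the Fisher metric has:
  g11 = 1/sigma^2, g22 = 2/sigma^2.
sigma = 24, sigma^2 = 576.
g22 = 0.003472

0.003472


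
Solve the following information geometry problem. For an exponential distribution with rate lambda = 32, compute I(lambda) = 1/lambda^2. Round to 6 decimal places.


Fisher information for exponential: I(lambda) = 1/lambda^2.
lambda = 32, lambda^2 = 1024.
I = 1/1024 = 0.000977

0.000977


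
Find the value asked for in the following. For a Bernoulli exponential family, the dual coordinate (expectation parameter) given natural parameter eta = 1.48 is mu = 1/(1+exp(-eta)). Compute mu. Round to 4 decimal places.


Dual coordinate (expectation parameter) for Bernoulli:
mu = 1/(1+exp(-eta)).
eta = 1.48.
exp(-eta) = exp(-1.48) = 0.227638.
mu = 1/(1+0.227638) = 0.8146

0.8146


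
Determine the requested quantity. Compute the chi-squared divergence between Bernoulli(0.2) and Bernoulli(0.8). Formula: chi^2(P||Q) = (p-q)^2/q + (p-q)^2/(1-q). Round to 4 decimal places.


Chi-squared divergence between Bernoulli distributions:
chi^2 = (p-q)^2/q + (p-q)^2/(1-q).
p = 0.2, q = 0.8, p-q = -0.6.
(p-q)^2 = 0.36.
term1 = 0.36/0.8 = 0.45.
term2 = 0.36/0.2 = 1.8.
chi^2 = 0.45 + 1.8 = 2.2500

2.2500


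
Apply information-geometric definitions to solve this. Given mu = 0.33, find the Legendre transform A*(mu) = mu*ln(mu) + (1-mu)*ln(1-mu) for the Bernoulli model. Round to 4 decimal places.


Legendre transform for Bernoulli:
A*(mu) = mu*log(mu) + (1-mu)*log(1-mu).
mu = 0.33, 1-mu = 0.67.
mu*log(mu) = 0.33*log(0.33) = -0.365859.
(1-mu)*log(1-mu) = 0.67*log(0.67) = -0.26832.
A* = -0.365859 + -0.26832 = -0.6342

-0.6342


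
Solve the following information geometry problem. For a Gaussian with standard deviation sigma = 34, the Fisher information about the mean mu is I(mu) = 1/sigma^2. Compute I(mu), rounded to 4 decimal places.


The Fisher information for the mean of a normal distribution is I(mu) = 1/sigma^2.
sigma = 34, so sigma^2 = 1156.
I(mu) = 1/1156 = 0.0009

0.0009


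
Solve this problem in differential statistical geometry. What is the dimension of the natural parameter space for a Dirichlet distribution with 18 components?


Exponential family dimension calculation:
Dirichlet with 18 components has 18 natural parameters.

18


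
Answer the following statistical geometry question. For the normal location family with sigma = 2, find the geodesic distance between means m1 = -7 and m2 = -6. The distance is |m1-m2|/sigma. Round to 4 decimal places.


On the fixed-variance normal subfamily, geodesic distance = |m1-m2|/sigma.
|-7 - -6| = 1.
sigma = 2.
d = 1/2 = 0.5000

0.5000


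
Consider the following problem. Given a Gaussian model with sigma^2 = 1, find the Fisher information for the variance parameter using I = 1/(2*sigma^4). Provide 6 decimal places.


Fisher information for variance: I(sigma^2) = 1/(2*sigma^4).
sigma^2 = 1, so sigma^4 = 1.
I = 1/(2*1) = 1/2 = 0.500000

0.500000


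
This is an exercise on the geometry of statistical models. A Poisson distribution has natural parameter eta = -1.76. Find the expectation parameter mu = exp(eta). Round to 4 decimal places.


Expectation parameter for Poisson exponential family:
mu = exp(eta).
eta = -1.76.
mu = exp(-1.76) = 0.1720

0.1720


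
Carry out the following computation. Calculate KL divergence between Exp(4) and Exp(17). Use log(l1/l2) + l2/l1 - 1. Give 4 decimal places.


KL divergence for exponential family:
KL = log(l1/l2) + l2/l1 - 1.
log(4/17) = -1.446919.
17/4 = 4.25.
KL = -1.446919 + 4.25 - 1 = 1.8031

1.8031


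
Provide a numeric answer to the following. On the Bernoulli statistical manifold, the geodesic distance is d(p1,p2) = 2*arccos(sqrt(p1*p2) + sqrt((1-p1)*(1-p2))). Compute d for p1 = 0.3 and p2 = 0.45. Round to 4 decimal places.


Geodesic distance on Bernoulli manifold:
d(p1,p2) = 2*arccos(sqrt(p1*p2) + sqrt((1-p1)*(1-p2))).
sqrt(p1*p2) = sqrt(0.3*0.45) = 0.367423.
sqrt((1-p1)*(1-p2)) = sqrt(0.7*0.55) = 0.620484.
arg = 0.367423 + 0.620484 = 0.987907.
d = 2*arccos(0.987907) = 0.3113

0.3113


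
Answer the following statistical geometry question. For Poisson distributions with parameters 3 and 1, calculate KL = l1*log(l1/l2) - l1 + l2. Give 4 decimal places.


KL divergence for Poisson:
KL = l1*log(l1/l2) - l1 + l2.
l1 = 3, l2 = 1.
log(3/1) = 1.098612.
l1*log(l1/l2) = 3 * 1.098612 = 3.295837.
KL = 3.295837 - 3 + 1 = 1.2958

1.2958


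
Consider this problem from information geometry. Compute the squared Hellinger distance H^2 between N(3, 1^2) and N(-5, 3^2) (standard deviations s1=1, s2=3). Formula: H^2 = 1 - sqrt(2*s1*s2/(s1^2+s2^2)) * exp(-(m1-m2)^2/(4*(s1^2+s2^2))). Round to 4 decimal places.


Squared Hellinger distance for Gaussians:
H^2 = 1 - sqrt(2*s1*s2/(s1^2+s2^2)) * exp(-(m1-m2)^2/(4*(s1^2+s2^2))).
s1^2 = 1, s2^2 = 9, s1^2+s2^2 = 10.
sqrt(2*1*3/(10)) = 0.774597.
(m1-m2)^2 = (8)^2 = 64.
exp(-64/(4*10)) = exp(-1.6) = 0.201897.
H^2 = 1 - 0.774597*0.201897 = 0.8436

0.8436


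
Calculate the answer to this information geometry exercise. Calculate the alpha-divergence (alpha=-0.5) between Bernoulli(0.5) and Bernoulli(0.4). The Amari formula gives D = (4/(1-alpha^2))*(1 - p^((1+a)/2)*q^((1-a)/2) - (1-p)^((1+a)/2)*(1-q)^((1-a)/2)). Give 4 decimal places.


Amari alpha-divergence:
D = (4/(1-alpha^2))*(1 - p^((1+a)/2)*q^((1-a)/2) - (1-p)^((1+a)/2)*(1-q)^((1-a)/2)).
alpha = -0.5, p = 0.5, q = 0.4.
e1 = (1+alpha)/2 = 0.25, e2 = (1-alpha)/2 = 0.75.
t1 = p^e1 * q^e2 = 0.5^0.25 * 0.4^0.75 = 0.422949.
t2 = (1-p)^e1 * (1-q)^e2 = 0.5^0.25 * 0.6^0.75 = 0.573266.
4/(1-alpha^2) = 5.333333.
D = 5.333333*(1 - 0.422949 - 0.573266) = 0.0202

0.0202


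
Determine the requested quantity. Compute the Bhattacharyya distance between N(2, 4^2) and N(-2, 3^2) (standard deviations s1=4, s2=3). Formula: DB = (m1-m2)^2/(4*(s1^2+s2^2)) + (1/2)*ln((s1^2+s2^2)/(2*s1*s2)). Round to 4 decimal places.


Bhattacharyya distance between two Gaussians:
DB = (m1-m2)^2/(4*(s1^2+s2^2)) + (1/2)*ln((s1^2+s2^2)/(2*s1*s2)).
(m1-m2)^2 = (4)^2 = 16.
s1^2+s2^2 = 16 + 9 = 25.
term1 = 16/100 = 0.16.
term2 = 0.5*ln(25/24.0) = 0.020411.
DB = 0.16 + 0.020411 = 0.1804

0.1804


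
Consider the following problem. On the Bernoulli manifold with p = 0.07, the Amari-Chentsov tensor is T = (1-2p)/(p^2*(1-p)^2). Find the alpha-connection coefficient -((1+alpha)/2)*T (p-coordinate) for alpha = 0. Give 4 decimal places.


Skewness (Amari-Chentsov) tensor: T = (1-2p)/(p^2*(1-p)^2).
p = 0.07, 1-2p = 0.86, p^2 = 0.0049, (1-p)^2 = 0.8649.
T = 0.86/(0.0049 * 0.8649) = 202.92543.
In the p-coordinate, Gamma^(alpha) = Gamma^(0) - (alpha/2)*T with Gamma^(0) = (1/2)*g'(p) = -T/2,
so Gamma^(alpha) = -((1+alpha)/2)*T.
alpha = 0, -(1+alpha)/2 = -0.5.
Gamma = -0.5 * 202.92543 = -101.4627

-101.4627


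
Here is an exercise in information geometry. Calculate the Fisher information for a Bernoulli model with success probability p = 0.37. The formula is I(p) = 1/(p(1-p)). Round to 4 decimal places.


For Bernoulli(p), Fisher information is I(p) = 1/(p*(1-p)).
p = 0.37, 1-p = 0.63.
p*(1-p) = 0.2331.
I(p) = 1/0.2331 = 4.2900

4.2900


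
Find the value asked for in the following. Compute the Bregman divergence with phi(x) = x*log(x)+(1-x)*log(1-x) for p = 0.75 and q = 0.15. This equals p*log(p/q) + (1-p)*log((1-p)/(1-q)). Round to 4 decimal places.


Bregman divergence with negative entropy generator:
D = p*log(p/q) + (1-p)*log((1-p)/(1-q)).
p = 0.75, q = 0.15.
p*log(p/q) = 0.75*log(0.75/0.15) = 1.207078.
(1-p)*log((1-p)/(1-q)) = 0.25*log(0.25/0.85) = -0.305944.
D = 1.207078 + -0.305944 = 0.9011

0.9011


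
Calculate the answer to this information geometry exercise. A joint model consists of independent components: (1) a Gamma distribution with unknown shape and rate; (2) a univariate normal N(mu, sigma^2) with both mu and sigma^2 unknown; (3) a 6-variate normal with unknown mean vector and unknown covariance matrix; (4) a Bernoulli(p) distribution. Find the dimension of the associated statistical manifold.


The dimension of a statistical manifold equals the number of free
(independent) real parameters of the model. For a product of independent
blocks the parameter counts add.
- Gamma (shape, rate): 2.
- normal (mu, sigma^2): 2.
- 6-variate normal: 6 (mean) + 6*7/2 = 21 (symmetric covariance) = 27.
- Bernoulli (p): 1.
Total = 2 + 2 + 27 + 1 = 32.
Dimension = 32

32


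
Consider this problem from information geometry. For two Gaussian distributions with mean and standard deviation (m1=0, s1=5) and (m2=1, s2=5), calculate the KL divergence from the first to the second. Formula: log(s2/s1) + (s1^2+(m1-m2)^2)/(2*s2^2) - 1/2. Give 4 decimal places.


KL divergence between normal distributions:
KL = log(s2/s1) + (s1^2 + (m1-m2)^2)/(2*s2^2) - 1/2.
log(5/5) = 0.0.
(5^2 + (0-1)^2)/(2*5^2) = (25 + 1)/50 = 0.52.
KL = 0.0 + 0.52 - 0.5 = 0.0200

0.0200


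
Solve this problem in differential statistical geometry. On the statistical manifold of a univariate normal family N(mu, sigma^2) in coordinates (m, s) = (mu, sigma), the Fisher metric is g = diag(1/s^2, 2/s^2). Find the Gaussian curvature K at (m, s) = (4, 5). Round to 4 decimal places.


The metric has the form g = (A dm^2 + B ds^2)/s^2 with A = 1, B = 2.
Substitute u = sqrt(A/B)*m: g = B*(du^2 + ds^2)/s^2, i.e. B times the
Poincare upper half-plane metric, which has constant Gaussian curvature -1.
Scaling a 2D metric by a constant c divides the Gaussian curvature by c,
so K = -1/B = -1/(2) = -0.5000 everywhere (the point (m, s) = (4, 5) is irrelevant:
the curvature is constant).
The requested Gaussian curvature is K = -0.5000.

-0.5000


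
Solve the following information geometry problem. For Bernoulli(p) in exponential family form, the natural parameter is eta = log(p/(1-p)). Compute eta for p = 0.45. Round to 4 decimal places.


Natural parameter for Bernoulli: eta = log(p/(1-p)).
p = 0.45, 1-p = 0.55.
p/(1-p) = 0.818182.
eta = log(0.818182) = -0.2007

-0.2007


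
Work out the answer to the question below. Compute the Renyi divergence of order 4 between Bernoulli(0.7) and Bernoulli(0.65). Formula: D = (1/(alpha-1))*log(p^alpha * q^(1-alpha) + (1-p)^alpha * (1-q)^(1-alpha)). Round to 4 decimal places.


Renyi divergence of order alpha between Bernoulli distributions:
D = (1/(alpha-1))*log(p^alpha * q^(1-alpha) + (1-p)^alpha * (1-q)^(1-alpha)).
alpha = 4, p = 0.7, q = 0.65.
p^alpha * q^(1-alpha) = 0.7^4 * 0.65^-3 = 0.874283.
(1-p)^alpha * (1-q)^(1-alpha) = 0.3^4 * 0.35^-3 = 0.188921.
sum = 0.874283 + 0.188921 = 1.063204.
D = (1/3)*log(1.063204) = 0.0204

0.0204


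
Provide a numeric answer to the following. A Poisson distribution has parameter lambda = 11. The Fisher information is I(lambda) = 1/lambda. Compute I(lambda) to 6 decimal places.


Fisher information for Poisson: I(lambda) = 1/lambda.
lambda = 11.
I(lambda) = 1/11 = 0.090909

0.090909


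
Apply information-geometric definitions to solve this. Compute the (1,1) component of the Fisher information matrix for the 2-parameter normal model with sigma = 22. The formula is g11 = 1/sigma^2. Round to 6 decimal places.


For the 2-parameter normal family, the Fisher metric has:
  g11 = 1/sigma^2, g22 = 2/sigma^2.
sigma = 22, sigma^2 = 484.
g11 = 0.002066

0.002066


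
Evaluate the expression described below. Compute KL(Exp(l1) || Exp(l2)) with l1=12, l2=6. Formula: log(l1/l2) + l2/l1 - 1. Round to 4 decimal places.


KL divergence for exponential family:
KL = log(l1/l2) + l2/l1 - 1.
log(12/6) = 0.693147.
6/12 = 0.5.
KL = 0.693147 + 0.5 - 1 = 0.1931

0.1931


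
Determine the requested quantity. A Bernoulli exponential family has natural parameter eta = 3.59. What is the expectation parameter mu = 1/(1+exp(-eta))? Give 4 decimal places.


Dual coordinate (expectation parameter) for Bernoulli:
mu = 1/(1+exp(-eta)).
eta = 3.59.
exp(-eta) = exp(-3.59) = 0.027598.
mu = 1/(1+0.027598) = 0.9731

0.9731
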